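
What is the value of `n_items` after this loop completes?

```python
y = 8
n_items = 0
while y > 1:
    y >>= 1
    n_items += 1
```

Count right shifts until 1
`n_items` takes the values: 0 → 1 → 2 → 3

Answer: 3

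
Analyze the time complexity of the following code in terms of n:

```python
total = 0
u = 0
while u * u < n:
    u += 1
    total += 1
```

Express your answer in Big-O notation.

Each loop level contributes: √n. Multiplying the contributions gives O(√n).

Answer: O(√n)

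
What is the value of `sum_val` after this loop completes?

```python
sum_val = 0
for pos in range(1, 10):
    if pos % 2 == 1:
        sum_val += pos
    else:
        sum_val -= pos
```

Add odd, subtract even
`sum_val` takes the values: 0 → 1 → -1 → 2 → -2 → 3 → -3 → 4 → -4 → 5

Answer: 5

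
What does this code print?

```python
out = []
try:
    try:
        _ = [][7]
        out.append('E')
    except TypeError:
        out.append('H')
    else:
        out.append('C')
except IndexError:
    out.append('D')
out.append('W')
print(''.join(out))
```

Execution trace: 'D' (outer except IndexError) → 'W' (after the try/except). Output: DW

Answer: DW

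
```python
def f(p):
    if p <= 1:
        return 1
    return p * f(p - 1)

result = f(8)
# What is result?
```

f(8) = 8 * 7 * 6 * 5 * 4 * 3 * 2 * 1 = 40320

Answer: 40320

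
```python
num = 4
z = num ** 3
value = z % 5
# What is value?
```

Trace:
`num = 4` → num = 4
`z = num ** 3` → z = 64
`value = z % 5` → value = 4
So value = 4

Answer: 4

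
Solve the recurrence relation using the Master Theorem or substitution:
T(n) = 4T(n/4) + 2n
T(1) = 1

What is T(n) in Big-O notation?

By Master Theorem: a=4, b=4, f(n)=2n. Since log_4(4) = 1 and f(n) = Θ(n^1), Case 2 applies. T(n) = O(n log n).

Answer: O(n log n)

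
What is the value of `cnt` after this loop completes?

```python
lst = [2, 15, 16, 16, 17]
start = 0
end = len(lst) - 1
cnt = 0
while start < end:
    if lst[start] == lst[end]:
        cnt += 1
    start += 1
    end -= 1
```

Count matching pairs from ends
`cnt` takes the values: 0

Answer: 0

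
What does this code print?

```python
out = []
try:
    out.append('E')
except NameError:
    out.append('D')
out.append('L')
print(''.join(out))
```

Execution trace: 'E' (try body, no exception) → 'L' (after the try/except). Output: EL

Answer: EL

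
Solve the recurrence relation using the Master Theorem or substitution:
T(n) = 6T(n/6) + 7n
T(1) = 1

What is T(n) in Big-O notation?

By Master Theorem: a=6, b=6, f(n)=7n. Since log_6(6) = 1 and f(n) = Θ(n^1), Case 2 applies. T(n) = O(n log n).

Answer: O(n log n)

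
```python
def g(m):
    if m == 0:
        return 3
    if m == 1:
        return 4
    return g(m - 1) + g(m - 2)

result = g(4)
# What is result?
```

Build up from base cases: g(0)=3, g(1)=4, g(2)=7, g(3)=11, g(4)=18

Answer: 18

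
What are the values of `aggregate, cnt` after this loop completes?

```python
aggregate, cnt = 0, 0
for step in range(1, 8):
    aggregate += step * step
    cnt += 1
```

Sum of squares and count
`aggregate, cnt` takes the values: (0, 0) → (1, 0) → (1, 1) → (5, 1) → (5, 2) → (14, 2) → (14, 3) → (30, 3) → (30, 4) → (55, 4) → (55, 5) → (91, 5) → (91, 6) → (140, 6) → (140, 7)

Answer: 140, 7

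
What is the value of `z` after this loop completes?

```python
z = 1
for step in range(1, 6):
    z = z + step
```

Start at 1, add 1 through 5
`z` takes the values: 1 → 2 → 4 → 7 → 11 → 16

Answer: 16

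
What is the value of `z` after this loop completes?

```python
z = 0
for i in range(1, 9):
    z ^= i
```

XOR of 1 to 8
`z` takes the values: 0 → 1 → 3 → 0 → 4 → 1 → 7 → 0 → 8

Answer: 8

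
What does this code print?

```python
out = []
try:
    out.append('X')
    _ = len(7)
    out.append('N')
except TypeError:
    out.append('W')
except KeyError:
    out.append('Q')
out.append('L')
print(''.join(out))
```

Execution trace: 'X' (try body) → 'W' (except TypeError) → 'L' (after the try/except). Output: XWL

Answer: XWL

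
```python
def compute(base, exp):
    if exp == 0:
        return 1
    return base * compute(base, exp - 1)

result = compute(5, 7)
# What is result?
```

compute(5, 7) = 5 * 5 * 5 * 5 * 5 * 5 * 5 = 78125

Answer: 78125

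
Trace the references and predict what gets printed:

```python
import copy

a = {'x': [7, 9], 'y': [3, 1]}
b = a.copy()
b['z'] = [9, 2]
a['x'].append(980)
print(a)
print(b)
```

Key concept: shallow copy of dict with mutable values.
Step by step:
`a = {'x': [7, 9], 'y': [3, 1]}` → a = {'x': [7, 9], 'y': [3, 1]}
`b = a.copy()` → b = {'x': [7, 9], 'y': [3, 1]}
`b['z'] = [9, 2]` → b = {'x': [7, 9], 'y': [3, 1], 'z': [9, 2]}
`a['x'].append(980)` → a = {'x': [7, 9, 980], 'y': [3, 1]}; b = {'x': [7, 9, 980], 'y': [3, 1], 'z': [9, 2]}
`print(a)` → prints {'x': [7, 9, 980], 'y': [3, 1]}
`print(b)` → prints {'x': [7, 9, 980], 'y': [3, 1], 'z': [9, 2]}

Answer:
{'x': [7, 9, 980], 'y': [3, 1]}
{'x': [7, 9, 980], 'y': [3, 1], 'z': [9, 2]}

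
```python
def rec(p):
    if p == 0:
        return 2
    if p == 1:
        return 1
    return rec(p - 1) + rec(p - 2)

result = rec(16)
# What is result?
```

Build up from base cases: rec(0)=2, rec(1)=1, rec(2)=3, rec(3)=4, rec(4)=7, rec(5)=11, rec(6)=18, ..., rec(16)=2207

Answer: 2207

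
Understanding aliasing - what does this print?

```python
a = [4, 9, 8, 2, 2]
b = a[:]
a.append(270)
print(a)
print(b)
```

Key concept: slice [:] creates copy.
Step by step:
`a = [4, 9, 8, 2, 2]` → a = [4, 9, 8, 2, 2]
`b = a[:]` → b = [4, 9, 8, 2, 2]
`a.append(270)` → a = [4, 9, 8, 2, 2, 270]
`print(a)` → prints [4, 9, 8, 2, 2, 270]
`print(b)` → prints [4, 9, 8, 2, 2]

Answer:
[4, 9, 8, 2, 2, 270]
[4, 9, 8, 2, 2]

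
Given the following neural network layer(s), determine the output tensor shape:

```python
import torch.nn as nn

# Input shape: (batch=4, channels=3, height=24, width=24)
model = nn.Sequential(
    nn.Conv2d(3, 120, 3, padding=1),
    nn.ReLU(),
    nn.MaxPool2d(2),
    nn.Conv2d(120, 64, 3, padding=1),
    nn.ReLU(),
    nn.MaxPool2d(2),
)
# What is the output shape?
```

Input: (4, 3, 24, 24) -> after first Conv2d: (4, 120, 24, 24) -> after first MaxPool2d: (4, 120, 12, 12) -> after second Conv2d: (4, 64, 12, 12) -> Output: (4, 64, 6, 6)

Answer: (4, 64, 6, 6)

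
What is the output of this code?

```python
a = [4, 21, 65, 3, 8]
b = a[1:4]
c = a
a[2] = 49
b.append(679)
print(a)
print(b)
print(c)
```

Key concept: slice vs alias.
Step by step:
`a = [4, 21, 65, 3, 8]` → a = [4, 21, 65, 3, 8]
`b = a[1:4]` → b = [21, 65, 3]
`c = a` → c = [4, 21, 65, 3, 8] (same object as a)
`a[2] = 49` → a = [4, 21, 49, 3, 8] (same object as c); c = [4, 21, 49, 3, 8] (same object as a)
`b.append(679)` → b = [21, 65, 3, 679]
`print(a)` → prints [4, 21, 49, 3, 8]
`print(b)` → prints [21, 65, 3, 679]
`print(c)` → prints [4, 21, 49, 3, 8]

Answer:
[4, 21, 49, 3, 8]
[21, 65, 3, 679]
[4, 21, 49, 3, 8]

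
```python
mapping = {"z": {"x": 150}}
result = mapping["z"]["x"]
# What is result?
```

Trace:
`mapping = {"z": {"x": 150}}` → mapping = {'z': {'x': 150}}
`result = mapping["z"]["x"]` → result = 150
So result = 150

Answer: 150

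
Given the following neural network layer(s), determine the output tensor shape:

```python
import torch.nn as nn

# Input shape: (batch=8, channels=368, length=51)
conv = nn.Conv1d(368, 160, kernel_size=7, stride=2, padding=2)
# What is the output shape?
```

Input: (8, 368, 51) -> Output: (8, 160, 25)

Answer: (8, 160, 25)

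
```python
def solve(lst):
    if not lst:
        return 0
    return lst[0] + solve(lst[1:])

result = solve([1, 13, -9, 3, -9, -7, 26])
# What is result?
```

1 + 13 + (-9) + 3 + (-9) + (-7) + 26 + 0 = 18

Answer: 18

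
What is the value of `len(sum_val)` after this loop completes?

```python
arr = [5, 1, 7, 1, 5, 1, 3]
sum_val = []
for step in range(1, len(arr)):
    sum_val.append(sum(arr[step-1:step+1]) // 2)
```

Number of 2-element averages
`sum_val` takes the values: [] → [3] → [3, 4] → [3, 4, 4] → [3, 4, 4, 3] → [3, 4, 4, 3, 3] → [3, 4, 4, 3, 3, 2]
So `len(sum_val)` = 6

Answer: 6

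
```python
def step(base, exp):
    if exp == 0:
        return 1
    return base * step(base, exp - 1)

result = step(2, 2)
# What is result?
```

step(2, 2) = 2 * 2 = 4

Answer: 4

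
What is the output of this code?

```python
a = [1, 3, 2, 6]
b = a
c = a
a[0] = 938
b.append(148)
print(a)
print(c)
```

Key concept: multiple aliases.
Step by step:
`a = [1, 3, 2, 6]` → a = [1, 3, 2, 6]
`b = a` → b = [1, 3, 2, 6] (same object as a)
`c = a` → c = [1, 3, 2, 6] (same object as a, b)
`a[0] = 938` → a = [938, 3, 2, 6] (same object as b, c); b = [938, 3, 2, 6] (same object as a, c); c = [938, 3, 2, 6] (same object as a, b)
`b.append(148)` → a = [938, 3, 2, 6, 148] (same object as b, c); b = [938, 3, 2, 6, 148] (same object as a, c); c = [938, 3, 2, 6, 148] (same object as a, b)
`print(a)` → prints [938, 3, 2, 6, 148]
`print(c)` → prints [938, 3, 2, 6, 148]

Answer:
[938, 3, 2, 6, 148]
[938, 3, 2, 6, 148]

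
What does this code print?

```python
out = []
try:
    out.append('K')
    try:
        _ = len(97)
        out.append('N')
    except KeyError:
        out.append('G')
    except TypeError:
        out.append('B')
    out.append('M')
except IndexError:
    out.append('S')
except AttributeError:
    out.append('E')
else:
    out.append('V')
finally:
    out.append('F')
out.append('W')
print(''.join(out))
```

Execution trace: 'K' (try body) → 'B' (inner except TypeError) → 'M' (try body, no exception) → 'V' (else) → 'F' (finally) → 'W' (after the try/except). Output: KBMVFW

Answer: KBMVFW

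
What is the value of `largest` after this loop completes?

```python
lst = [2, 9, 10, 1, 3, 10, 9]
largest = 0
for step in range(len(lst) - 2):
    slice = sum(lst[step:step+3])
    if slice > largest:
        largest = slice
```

Max sum of 3-element window in [2, 9, 10, 1, 3, 10, 9]
`largest` takes the values: 0 → 21 → 22

Answer: 22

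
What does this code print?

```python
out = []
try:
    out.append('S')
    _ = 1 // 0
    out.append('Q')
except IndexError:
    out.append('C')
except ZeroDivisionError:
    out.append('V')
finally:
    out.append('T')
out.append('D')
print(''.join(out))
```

Execution trace: 'S' (try body) → 'V' (except ZeroDivisionError) → 'T' (finally) → 'D' (after the try/except). Output: SVTD

Answer: SVTD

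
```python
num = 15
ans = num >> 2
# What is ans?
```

Trace:
`num = 15` → num = 15
`ans = num >> 2` → ans = 3
So ans = 3

Answer: 3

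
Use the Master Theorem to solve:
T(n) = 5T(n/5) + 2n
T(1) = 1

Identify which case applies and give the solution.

a=5, b=5, f(n)=2n. log_5(5) = 1. Since c=1 = 1, Case 2 applies: T(n) = Θ(n^log_b(a) · log n) = O(n log n).

Answer: O(n log n) - Case 2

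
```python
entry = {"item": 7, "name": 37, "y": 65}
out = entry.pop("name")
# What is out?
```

Trace:
`entry = {"item": 7, "name": 37, "y": 65}` → entry = {'item': 7, 'name': 37, 'y': 65}
`out = entry.pop("name")` → entry = {'item': 7, 'y': 65}; out = 37
So out = 37

Answer: 37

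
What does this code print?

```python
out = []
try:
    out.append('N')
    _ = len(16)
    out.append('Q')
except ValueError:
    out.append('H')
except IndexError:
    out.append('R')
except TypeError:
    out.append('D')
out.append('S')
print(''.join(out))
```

Execution trace: 'N' (try body) → 'D' (except TypeError) → 'S' (after the try/except). Output: NDS

Answer: NDS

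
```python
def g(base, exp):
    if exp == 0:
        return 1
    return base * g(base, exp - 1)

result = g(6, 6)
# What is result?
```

g(6, 6) = 6 * 6 * 6 * 6 * 6 * 6 = 46656

Answer: 46656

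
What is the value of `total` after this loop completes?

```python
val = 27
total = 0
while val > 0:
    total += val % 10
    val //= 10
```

Sum digits of 27
`total` takes the values: 0 → 7 → 9

Answer: 9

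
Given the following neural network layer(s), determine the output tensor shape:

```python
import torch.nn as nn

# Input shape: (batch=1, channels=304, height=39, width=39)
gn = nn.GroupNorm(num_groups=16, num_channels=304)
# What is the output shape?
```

Input: (1, 304, 39, 39) -> Output: (1, 304, 39, 39)

Answer: (1, 304, 39, 39)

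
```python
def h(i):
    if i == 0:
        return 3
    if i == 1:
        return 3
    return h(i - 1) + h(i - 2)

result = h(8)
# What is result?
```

Build up from base cases: h(0)=3, h(1)=3, h(2)=6, h(3)=9, h(4)=15, h(5)=24, h(6)=39, ..., h(8)=102

Answer: 102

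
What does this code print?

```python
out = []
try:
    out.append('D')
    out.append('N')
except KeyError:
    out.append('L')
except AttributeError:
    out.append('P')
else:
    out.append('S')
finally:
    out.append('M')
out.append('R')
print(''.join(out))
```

Execution trace: 'D' (try body) → 'N' (try body, no exception) → 'S' (else) → 'M' (finally) → 'R' (after the try/except). Output: DNSMR

Answer: DNSMR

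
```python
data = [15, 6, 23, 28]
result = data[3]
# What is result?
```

Trace:
`data = [15, 6, 23, 28]` → data = [15, 6, 23, 28]
`result = data[3]` → result = 28
So result = 28

Answer: 28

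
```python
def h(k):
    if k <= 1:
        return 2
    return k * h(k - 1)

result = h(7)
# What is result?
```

h(7) = 7 * 6 * 5 * 4 * 3 * 2 * 2 = 10080

Answer: 10080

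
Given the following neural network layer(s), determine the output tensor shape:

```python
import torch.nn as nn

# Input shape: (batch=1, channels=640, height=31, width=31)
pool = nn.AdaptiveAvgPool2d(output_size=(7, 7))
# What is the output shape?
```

Input: (1, 640, 31, 31) -> Output: (1, 640, 7, 7)

Answer: (1, 640, 7, 7)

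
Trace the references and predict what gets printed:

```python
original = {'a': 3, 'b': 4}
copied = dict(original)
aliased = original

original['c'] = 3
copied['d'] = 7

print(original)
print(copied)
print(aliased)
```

Key concept: dict() creates copy, assignment creates alias.
Step by step:
`original = {'a': 3, 'b': 4}` → original = {'a': 3, 'b': 4}
`copied = dict(original)` → copied = {'a': 3, 'b': 4}
`aliased = original` → aliased = {'a': 3, 'b': 4} (same object as original)
`original['c'] = 3` → original = {'a': 3, 'b': 4, 'c': 3} (same object as aliased); aliased = {'a': 3, 'b': 4, 'c': 3} (same object as original)
`copied['d'] = 7` → copied = {'a': 3, 'b': 4, 'd': 7}
`print(original)` → prints {'a': 3, 'b': 4, 'c': 3}
`print(copied)` → prints {'a': 3, 'b': 4, 'd': 7}
`print(aliased)` → prints {'a': 3, 'b': 4, 'c': 3}

Answer:
{'a': 3, 'b': 4, 'c': 3}
{'a': 3, 'b': 4, 'd': 7}
{'a': 3, 'b': 4, 'c': 3}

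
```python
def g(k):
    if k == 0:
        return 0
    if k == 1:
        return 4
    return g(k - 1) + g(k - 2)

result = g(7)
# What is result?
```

Build up from base cases: g(0)=0, g(1)=4, g(2)=4, g(3)=8, g(4)=12, g(5)=20, g(6)=32, ..., g(7)=52

Answer: 52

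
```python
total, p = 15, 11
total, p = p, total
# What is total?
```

Trace:
`total, p = 15, 11` → total = 15; p = 11
`total, p = p, total` → total = 11; p = 15
So total = 11

Answer: 11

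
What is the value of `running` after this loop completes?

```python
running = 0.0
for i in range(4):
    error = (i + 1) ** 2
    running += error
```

Sum of squared losses 1² + 2² + ... + 4²
`running` takes the values: 0.0 → 1.0 → 5.0 → 14.0 → 30.0

Answer: 30.0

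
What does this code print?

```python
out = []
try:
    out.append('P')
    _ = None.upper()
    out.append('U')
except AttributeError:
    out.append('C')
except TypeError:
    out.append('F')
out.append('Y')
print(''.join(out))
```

Execution trace: 'P' (try body) → 'C' (except AttributeError) → 'Y' (after the try/except). Output: PCY

Answer: PCY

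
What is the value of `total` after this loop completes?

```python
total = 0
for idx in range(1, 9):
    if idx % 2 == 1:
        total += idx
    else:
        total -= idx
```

Add odd, subtract even
`total` takes the values: 0 → 1 → -1 → 2 → -2 → 3 → -3 → 4 → -4

Answer: -4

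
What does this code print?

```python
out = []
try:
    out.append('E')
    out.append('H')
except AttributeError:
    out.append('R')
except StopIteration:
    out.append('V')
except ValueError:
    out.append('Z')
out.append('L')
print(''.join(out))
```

Execution trace: 'E' (try body) → 'H' (try body, no exception) → 'L' (after the try/except). Output: EHL

Answer: EHL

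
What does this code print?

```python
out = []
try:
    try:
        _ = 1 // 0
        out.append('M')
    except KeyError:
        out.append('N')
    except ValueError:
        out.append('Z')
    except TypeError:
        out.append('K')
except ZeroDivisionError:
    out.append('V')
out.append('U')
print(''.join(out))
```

Execution trace: 'V' (outer except ZeroDivisionError) → 'U' (after the try/except). Output: VU

Answer: VU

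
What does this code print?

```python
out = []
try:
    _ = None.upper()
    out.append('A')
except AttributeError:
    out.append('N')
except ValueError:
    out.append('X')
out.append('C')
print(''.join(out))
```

Execution trace: 'N' (except AttributeError) → 'C' (after the try/except). Output: NC

Answer: NC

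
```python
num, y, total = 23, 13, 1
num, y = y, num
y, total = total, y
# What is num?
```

Trace:
`num, y, total = 23, 13, 1` → num = 23; y = 13; total = 1
`num, y = y, num` → num = 13; y = 23
`y, total = total, y` → y = 1; total = 23
So num = 13

Answer: 13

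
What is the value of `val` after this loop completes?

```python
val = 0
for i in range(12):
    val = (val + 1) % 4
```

Increment mod 4, 12 times = 0
`val` takes the values: 0 → 1 → 2 → 3 → 0 → 1 → 2 → 3 → 0 → 1 → 2 → 3 → 0

Answer: 0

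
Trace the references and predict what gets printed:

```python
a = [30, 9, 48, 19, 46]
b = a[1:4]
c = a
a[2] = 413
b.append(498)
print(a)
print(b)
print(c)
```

Key concept: slice vs alias.
Step by step:
`a = [30, 9, 48, 19, 46]` → a = [30, 9, 48, 19, 46]
`b = a[1:4]` → b = [9, 48, 19]
`c = a` → c = [30, 9, 48, 19, 46] (same object as a)
`a[2] = 413` → a = [30, 9, 413, 19, 46] (same object as c); c = [30, 9, 413, 19, 46] (same object as a)
`b.append(498)` → b = [9, 48, 19, 498]
`print(a)` → prints [30, 9, 413, 19, 46]
`print(b)` → prints [9, 48, 19, 498]
`print(c)` → prints [30, 9, 413, 19, 46]

Answer:
[30, 9, 413, 19, 46]
[9, 48, 19, 498]
[30, 9, 413, 19, 46]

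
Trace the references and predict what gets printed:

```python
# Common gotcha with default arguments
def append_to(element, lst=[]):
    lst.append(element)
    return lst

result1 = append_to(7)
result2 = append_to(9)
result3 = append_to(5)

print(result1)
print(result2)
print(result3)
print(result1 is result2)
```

Key concept: mutable default argument gotcha.
Step by step:
`result1 = append_to(7)` → result1 = [7]
`result2 = append_to(9)` → result1 = [7, 9] (same object as result2); result2 = [7, 9] (same object as result1)
`result3 = append_to(5)` → result1 = [7, 9, 5] (same object as result2, result3); result2 = [7, 9, 5] (same object as result1, result3); result3 = [7, 9, 5] (same object as result1, result2)
`print(result1)` → prints [7, 9, 5]
`print(result2)` → prints [7, 9, 5]
`print(result3)` → prints [7, 9, 5]
`print(result1 is result2)` → prints True

Answer:
[7, 9, 5]
[7, 9, 5]
[7, 9, 5]
True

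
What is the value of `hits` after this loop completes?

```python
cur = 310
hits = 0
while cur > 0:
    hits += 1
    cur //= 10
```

Count digits by repeated division by 10
`hits` takes the values: 0 → 1 → 2 → 3

Answer: 3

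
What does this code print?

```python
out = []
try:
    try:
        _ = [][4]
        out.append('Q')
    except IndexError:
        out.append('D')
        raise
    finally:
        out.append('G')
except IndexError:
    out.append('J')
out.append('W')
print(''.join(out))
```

Execution trace: 'D' (inner except IndexError) → 'G' (inner finally) → 'J' (outer except IndexError) → 'W' (after the try/except). Output: DGJW

Answer: DGJW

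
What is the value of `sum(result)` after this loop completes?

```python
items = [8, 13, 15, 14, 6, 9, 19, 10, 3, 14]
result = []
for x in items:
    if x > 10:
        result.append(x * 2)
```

Sum of doubled values > 10
`result` takes the values: [] → [26] → [26, 30] → [26, 30, 28] → [26, 30, 28, 38] → [26, 30, 28, 38, 28]
So `sum(result)` = 150

Answer: 150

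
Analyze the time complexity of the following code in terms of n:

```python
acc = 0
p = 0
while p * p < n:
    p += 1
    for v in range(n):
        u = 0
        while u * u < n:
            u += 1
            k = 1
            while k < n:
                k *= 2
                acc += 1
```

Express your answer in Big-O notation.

Each loop level contributes: √n × n × √n × log n. Multiplying the contributions gives O(n^2 log n).

Answer: O(n^2 log n)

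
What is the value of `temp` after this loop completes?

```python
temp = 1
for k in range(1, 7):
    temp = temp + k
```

Start at 1, add 1 through 6
`temp` takes the values: 1 → 2 → 4 → 7 → 11 → 16 → 22

Answer: 22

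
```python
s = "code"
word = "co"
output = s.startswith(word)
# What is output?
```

Trace:
`s = "code"` → s = 'code'
`word = "co"` → word = 'co'
`output = s.startswith(word)` → output = True
So output = True

Answer: True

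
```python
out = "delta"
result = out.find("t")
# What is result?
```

Trace:
`out = "delta"` → out = 'delta'
`result = out.find("t")` → result = 3
So result = 3

Answer: 3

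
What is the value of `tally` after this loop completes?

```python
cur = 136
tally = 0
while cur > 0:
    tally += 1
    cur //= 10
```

Count digits by repeated division by 10
`tally` takes the values: 0 → 1 → 2 → 3

Answer: 3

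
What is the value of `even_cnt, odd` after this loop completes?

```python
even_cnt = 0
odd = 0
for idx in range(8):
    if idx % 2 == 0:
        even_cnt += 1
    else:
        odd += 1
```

Count evens and odds in range(8)
`even_cnt, odd` takes the values: (0, 0) → (1, 0) → (1, 1) → (2, 1) → (2, 2) → (3, 2) → (3, 3) → (4, 3) → (4, 4)

Answer: 4, 4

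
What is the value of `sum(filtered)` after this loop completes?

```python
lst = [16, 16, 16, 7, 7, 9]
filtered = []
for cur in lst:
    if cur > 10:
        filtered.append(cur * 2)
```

Sum of doubled values > 10
`filtered` takes the values: [] → [32] → [32, 32] → [32, 32, 32]
So `sum(filtered)` = 96

Answer: 96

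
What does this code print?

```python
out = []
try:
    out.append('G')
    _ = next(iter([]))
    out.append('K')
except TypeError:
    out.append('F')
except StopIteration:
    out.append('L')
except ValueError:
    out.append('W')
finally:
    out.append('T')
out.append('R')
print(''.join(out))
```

Execution trace: 'G' (try body) → 'L' (except StopIteration) → 'T' (finally) → 'R' (after the try/except). Output: GLTR

Answer: GLTR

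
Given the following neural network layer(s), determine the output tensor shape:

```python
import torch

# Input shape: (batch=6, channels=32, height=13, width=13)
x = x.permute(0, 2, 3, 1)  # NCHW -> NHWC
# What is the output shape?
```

Input: (6, 32, 13, 13) -> Output: (6, 13, 13, 32)

Answer: (6, 13, 13, 32)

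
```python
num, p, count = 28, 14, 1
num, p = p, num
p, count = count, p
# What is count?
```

Trace:
`num, p, count = 28, 14, 1` → num = 28; p = 14; count = 1
`num, p = p, num` → num = 14; p = 28
`p, count = count, p` → p = 1; count = 28
So count = 28

Answer: 28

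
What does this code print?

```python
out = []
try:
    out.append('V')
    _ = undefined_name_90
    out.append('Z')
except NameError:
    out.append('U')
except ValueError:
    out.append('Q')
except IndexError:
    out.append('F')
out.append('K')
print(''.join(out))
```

Execution trace: 'V' (try body) → 'U' (except NameError) → 'K' (after the try/except). Output: VUK

Answer: VUK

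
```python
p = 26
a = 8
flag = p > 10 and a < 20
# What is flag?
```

Trace:
`p = 26` → p = 26
`a = 8` → a = 8
`flag = p > 10 and a < 20` → flag = True
So flag = True

Answer: True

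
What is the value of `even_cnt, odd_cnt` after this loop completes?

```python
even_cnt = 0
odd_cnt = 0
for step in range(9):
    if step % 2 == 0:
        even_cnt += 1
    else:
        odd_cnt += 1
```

Count evens and odds in range(9)
`even_cnt, odd_cnt` takes the values: (0, 0) → (1, 0) → (1, 1) → (2, 1) → (2, 2) → (3, 2) → (3, 3) → (4, 3) → (4, 4) → (5, 4)

Answer: 5, 4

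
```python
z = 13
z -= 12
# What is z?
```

Trace:
`z = 13` → z = 13
`z -= 12` → z = 1
So z = 1

Answer: 1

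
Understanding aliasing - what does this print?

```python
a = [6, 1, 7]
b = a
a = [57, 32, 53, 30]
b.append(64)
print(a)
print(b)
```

Key concept: rebinding vs mutation: a is rebound to a new list, b still points at the original.
Step by step:
`a = [6, 1, 7]` → a = [6, 1, 7]
`b = a` → b = [6, 1, 7] (same object as a)
`a = [57, 32, 53, 30]` → a = [57, 32, 53, 30]
`b.append(64)` → b = [6, 1, 7, 64]
`print(a)` → prints [57, 32, 53, 30]
`print(b)` → prints [6, 1, 7, 64]

Answer:
[57, 32, 53, 30]
[6, 1, 7, 64]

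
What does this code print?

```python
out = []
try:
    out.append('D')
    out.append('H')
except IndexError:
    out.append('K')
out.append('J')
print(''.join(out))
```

Execution trace: 'D' (try body) → 'H' (try body, no exception) → 'J' (after the try/except). Output: DHJ

Answer: DHJ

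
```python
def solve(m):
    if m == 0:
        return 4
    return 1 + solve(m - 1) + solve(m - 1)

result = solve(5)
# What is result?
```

solve(m) = 1 + 2·solve(m-1), solve(0)=4. Closed form: (4+1)·2^5 - 1 = 159.

Answer: 159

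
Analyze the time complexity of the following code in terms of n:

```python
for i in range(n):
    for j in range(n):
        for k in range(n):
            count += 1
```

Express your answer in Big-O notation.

This is Triple nested loop. Time complexity: O(n³).

Answer: O(n³)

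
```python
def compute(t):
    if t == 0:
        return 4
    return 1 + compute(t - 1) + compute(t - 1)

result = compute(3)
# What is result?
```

compute(t) = 1 + 2·compute(t-1), compute(0)=4. Closed form: (4+1)·2^3 - 1 = 39.

Answer: 39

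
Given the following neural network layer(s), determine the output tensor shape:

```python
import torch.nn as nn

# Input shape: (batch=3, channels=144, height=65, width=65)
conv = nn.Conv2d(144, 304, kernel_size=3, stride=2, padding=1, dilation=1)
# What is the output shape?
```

Input: (3, 144, 65, 65) -> Output: (3, 304, 33, 33)

Answer: (3, 304, 33, 33)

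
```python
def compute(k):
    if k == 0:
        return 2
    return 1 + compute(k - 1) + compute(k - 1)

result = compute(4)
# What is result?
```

compute(k) = 1 + 2·compute(k-1), compute(0)=2. Closed form: (2+1)·2^4 - 1 = 47.

Answer: 47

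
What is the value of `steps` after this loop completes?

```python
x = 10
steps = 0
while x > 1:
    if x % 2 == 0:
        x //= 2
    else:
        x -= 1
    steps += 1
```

Steps to reduce 10 to 1
`steps` takes the values: 0 → 1 → 2 → 3 → 4

Answer: 4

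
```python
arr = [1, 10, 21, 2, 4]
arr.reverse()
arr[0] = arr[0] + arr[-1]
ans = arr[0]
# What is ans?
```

Trace:
`arr = [1, 10, 21, 2, 4]` → arr = [1, 10, 21, 2, 4]
`arr.reverse()` → arr = [4, 2, 21, 10, 1]
`arr[0] = arr[0] + arr[-1]` → arr = [5, 2, 21, 10, 1]
`ans = arr[0]` → ans = 5
So ans = 5

Answer: 5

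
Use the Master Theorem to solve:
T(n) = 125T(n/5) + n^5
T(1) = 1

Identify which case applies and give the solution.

a=125, b=5, f(n)=n^5. log_5(125) = 3. Since c=5 > 3 and the regularity condition holds (125(n/5)^5 = (125/5^5)n^5 with 125/5^5 < 1), Case 3 applies: T(n) = Θ(f(n)) = O(n^5).

Answer: O(n^5) - Case 3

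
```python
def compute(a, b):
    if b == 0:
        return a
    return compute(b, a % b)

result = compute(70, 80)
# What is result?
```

compute(70, 80) -> compute(80, 70) -> compute(70, 10) -> compute(10, 0) -> 10

Answer: 10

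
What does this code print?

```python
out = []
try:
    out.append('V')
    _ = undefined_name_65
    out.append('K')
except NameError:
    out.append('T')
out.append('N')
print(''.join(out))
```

Execution trace: 'V' (try body) → 'T' (except NameError) → 'N' (after the try/except). Output: VTN

Answer: VTN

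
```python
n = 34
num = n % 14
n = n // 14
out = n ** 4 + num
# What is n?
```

Trace:
`n = 34` → n = 34
`num = n % 14` → num = 6
`n = n // 14` → n = 2
`out = n ** 4 + num` → out = 22
So n = 2

Answer: 2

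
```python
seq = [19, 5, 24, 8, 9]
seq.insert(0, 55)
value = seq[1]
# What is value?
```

Trace:
`seq = [19, 5, 24, 8, 9]` → seq = [19, 5, 24, 8, 9]
`seq.insert(0, 55)` → seq = [55, 19, 5, 24, 8, 9]
`value = seq[1]` → value = 19
So value = 19

Answer: 19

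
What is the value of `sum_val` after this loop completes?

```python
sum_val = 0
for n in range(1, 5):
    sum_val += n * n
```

Sum of squares 1² to 4² = 30
`sum_val` takes the values: 0 → 1 → 5 → 14 → 30

Answer: 30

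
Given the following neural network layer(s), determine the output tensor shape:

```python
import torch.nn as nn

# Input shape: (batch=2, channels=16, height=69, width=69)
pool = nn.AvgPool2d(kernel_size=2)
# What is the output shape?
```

Input: (2, 16, 69, 69) -> Output: (2, 16, 34, 34)

Answer: (2, 16, 34, 34)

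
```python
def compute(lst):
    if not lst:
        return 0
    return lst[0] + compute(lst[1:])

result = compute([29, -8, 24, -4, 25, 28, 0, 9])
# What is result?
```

29 + (-8) + 24 + (-4) + 25 + 28 + 0 + 9 + 0 = 103

Answer: 103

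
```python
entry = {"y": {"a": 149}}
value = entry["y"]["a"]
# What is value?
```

Trace:
`entry = {"y": {"a": 149}}` → entry = {'y': {'a': 149}}
`value = entry["y"]["a"]` → value = 149
So value = 149

Answer: 149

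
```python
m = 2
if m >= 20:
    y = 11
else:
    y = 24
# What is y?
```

Trace:
`m = 2` → m = 2
`if m >= 20: ...` → m >= 20 is False, take else branch → y = 24
So y = 24

Answer: 24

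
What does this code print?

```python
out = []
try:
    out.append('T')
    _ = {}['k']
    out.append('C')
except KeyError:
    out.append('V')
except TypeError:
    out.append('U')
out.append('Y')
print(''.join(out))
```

Execution trace: 'T' (try body) → 'V' (except KeyError) → 'Y' (after the try/except). Output: TVY

Answer: TVY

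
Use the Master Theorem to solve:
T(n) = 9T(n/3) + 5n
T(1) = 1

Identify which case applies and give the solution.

a=9, b=3, f(n)=5n. log_3(9) = 2. Since c=1 < 2, Case 1 applies: T(n) = Θ(n^log_b(a)) = O(n^2).

Answer: O(n^2) - Case 1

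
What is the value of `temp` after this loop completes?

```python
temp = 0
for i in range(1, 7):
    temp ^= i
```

XOR of 1 to 6
`temp` takes the values: 0 → 1 → 3 → 0 → 4 → 1 → 7

Answer: 7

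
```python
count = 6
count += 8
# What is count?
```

Trace:
`count = 6` → count = 6
`count += 8` → count = 14
So count = 14

Answer: 14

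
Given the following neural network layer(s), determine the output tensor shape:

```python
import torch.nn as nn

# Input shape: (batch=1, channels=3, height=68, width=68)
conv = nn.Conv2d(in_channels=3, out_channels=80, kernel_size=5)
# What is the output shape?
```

Input: (1, 3, 68, 68) -> Output: (1, 80, 64, 64)

Answer: (1, 80, 64, 64)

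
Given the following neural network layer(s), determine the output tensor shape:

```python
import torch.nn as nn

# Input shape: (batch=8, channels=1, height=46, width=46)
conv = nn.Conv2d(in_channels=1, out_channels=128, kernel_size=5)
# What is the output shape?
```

Input: (8, 1, 46, 46) -> Output: (8, 128, 42, 42)

Answer: (8, 128, 42, 42)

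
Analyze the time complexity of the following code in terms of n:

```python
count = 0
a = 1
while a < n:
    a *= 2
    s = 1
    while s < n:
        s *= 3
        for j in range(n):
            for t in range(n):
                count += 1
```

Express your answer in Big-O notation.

Each loop level contributes: log n × log n × n × n. Multiplying the contributions gives O(n^2 log² n).

Answer: O(n^2 log² n)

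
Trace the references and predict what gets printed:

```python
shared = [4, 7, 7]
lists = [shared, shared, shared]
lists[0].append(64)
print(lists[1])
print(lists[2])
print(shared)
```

Key concept: list of same reference.
Step by step:
`shared = [4, 7, 7]` → shared = [4, 7, 7]
`lists = [shared, shared, shared]` → lists = [[4, 7, 7], [4, 7, 7], [4, 7, 7]]
`lists[0].append(64)` → shared = [4, 7, 7, 64]; lists = [[4, 7, 7, 64], [4, 7, 7, 64], [4, 7, 7, 64]]
`print(lists[1])` → prints [4, 7, 7, 64]
`print(lists[2])` → prints [4, 7, 7, 64]
`print(shared)` → prints [4, 7, 7, 64]

Answer:
[4, 7, 7, 64]
[4, 7, 7, 64]
[4, 7, 7, 64]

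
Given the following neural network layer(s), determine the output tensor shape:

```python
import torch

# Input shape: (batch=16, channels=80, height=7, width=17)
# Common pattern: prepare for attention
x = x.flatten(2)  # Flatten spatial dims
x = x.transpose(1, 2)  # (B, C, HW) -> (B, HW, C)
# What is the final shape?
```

Input: (16, 80, 7, 17) -> after flatten(2): (16, 80, 119) -> Output: (16, 119, 80)

Answer: (16, 119, 80)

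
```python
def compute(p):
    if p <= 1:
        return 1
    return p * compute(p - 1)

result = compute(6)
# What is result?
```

compute(6) = 6 * 5 * 4 * 3 * 2 * 1 = 720

Answer: 720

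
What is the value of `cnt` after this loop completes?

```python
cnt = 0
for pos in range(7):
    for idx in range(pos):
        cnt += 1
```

Triangle number: 0+1+2+...+6
`cnt` takes the values: 0 → 1 → 2 → 3 → 4 → 5 → 6 → 7 → 8 → 9 → 10 → 11 → 12 → 13 → 14 → 15 → 16 → 17 → 18 → 19 → 20 → 21

Answer: 21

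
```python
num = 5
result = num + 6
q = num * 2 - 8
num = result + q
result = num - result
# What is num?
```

Trace:
`num = 5` → num = 5
`result = num + 6` → result = 11
`q = num * 2 - 8` → q = 2
`num = result + q` → num = 13
`result = num - result` → result = 2
So num = 13

Answer: 13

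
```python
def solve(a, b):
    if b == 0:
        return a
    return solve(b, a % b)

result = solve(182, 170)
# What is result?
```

solve(182, 170) -> solve(170, 12) -> solve(12, 2) -> solve(2, 0) -> 2

Answer: 2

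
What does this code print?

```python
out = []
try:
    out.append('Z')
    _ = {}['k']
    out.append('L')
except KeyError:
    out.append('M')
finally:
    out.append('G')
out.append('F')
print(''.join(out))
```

Execution trace: 'Z' (try body) → 'M' (except KeyError) → 'G' (finally) → 'F' (after the try/except). Output: ZMGF

Answer: ZMGF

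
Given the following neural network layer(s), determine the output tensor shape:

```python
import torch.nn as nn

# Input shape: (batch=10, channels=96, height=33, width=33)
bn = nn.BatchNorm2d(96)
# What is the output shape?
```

Input: (10, 96, 33, 33) -> Output: (10, 96, 33, 33)

Answer: (10, 96, 33, 33)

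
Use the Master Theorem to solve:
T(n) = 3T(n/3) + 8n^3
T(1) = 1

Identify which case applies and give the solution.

a=3, b=3, f(n)=8n^3. log_3(3) = 1. Since c=3 > 1 and the regularity condition holds (3(n/3)^3 = (3/3^3)n^3 with 3/3^3 < 1), Case 3 applies: T(n) = Θ(f(n)) = O(n^3).

Answer: O(n^3) - Case 3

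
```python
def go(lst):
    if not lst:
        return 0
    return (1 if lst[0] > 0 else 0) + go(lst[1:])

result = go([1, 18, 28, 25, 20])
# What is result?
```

Count of positive elements in [1, 18, 28, 25, 20] = 5

Answer: 5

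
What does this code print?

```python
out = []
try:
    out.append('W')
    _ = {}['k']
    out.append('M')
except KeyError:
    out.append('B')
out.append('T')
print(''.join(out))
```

Execution trace: 'W' (try body) → 'B' (except KeyError) → 'T' (after the try/except). Output: WBT

Answer: WBT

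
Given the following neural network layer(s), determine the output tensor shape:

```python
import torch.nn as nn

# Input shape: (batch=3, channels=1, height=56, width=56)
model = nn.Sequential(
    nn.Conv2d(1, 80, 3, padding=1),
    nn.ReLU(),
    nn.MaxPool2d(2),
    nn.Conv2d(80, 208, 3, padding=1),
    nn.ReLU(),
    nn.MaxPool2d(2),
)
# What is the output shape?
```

Input: (3, 1, 56, 56) -> after first Conv2d: (3, 80, 56, 56) -> after first MaxPool2d: (3, 80, 28, 28) -> after second Conv2d: (3, 208, 28, 28) -> Output: (3, 208, 14, 14)

Answer: (3, 208, 14, 14)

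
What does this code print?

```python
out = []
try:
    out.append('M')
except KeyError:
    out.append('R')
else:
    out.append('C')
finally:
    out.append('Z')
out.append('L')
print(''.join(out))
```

Execution trace: 'M' (try body, no exception) → 'C' (else) → 'Z' (finally) → 'L' (after the try/except). Output: MCZL

Answer: MCZL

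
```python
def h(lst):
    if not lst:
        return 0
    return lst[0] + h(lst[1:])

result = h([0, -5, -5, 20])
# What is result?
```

0 + (-5) + (-5) + 20 + 0 = 10

Answer: 10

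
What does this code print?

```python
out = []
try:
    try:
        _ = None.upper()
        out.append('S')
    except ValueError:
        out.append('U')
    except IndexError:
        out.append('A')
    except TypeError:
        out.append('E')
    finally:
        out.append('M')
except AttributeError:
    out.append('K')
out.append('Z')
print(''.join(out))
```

Execution trace: 'M' (finally) → 'K' (outer except AttributeError) → 'Z' (after the try/except). Output: MKZ

Answer: MKZ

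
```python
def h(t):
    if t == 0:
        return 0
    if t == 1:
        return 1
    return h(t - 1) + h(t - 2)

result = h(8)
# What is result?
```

Build up from base cases: h(0)=0, h(1)=1, h(2)=1, h(3)=2, h(4)=3, h(5)=5, h(6)=8, ..., h(8)=21

Answer: 21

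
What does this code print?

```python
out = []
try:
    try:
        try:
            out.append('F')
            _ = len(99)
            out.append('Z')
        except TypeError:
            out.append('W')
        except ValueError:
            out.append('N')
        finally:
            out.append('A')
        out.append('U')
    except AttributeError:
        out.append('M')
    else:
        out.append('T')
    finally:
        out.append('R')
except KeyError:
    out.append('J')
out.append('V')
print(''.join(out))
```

Execution trace: 'F' (inner try body) → 'W' (inner except TypeError) → 'A' (inner finally) → 'U' (try body, no exception) → 'T' (else) → 'R' (finally) → 'V' (after the try/except). Output: FWAUTRV

Answer: FWAUTRV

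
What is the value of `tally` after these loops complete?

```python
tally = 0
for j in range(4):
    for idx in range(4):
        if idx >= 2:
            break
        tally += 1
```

Inner breaks at 2, outer runs 4 times
`tally` takes the values: 0 → 1 → 2 → 3 → 4 → 5 → 6 → 7 → 8

Answer: 8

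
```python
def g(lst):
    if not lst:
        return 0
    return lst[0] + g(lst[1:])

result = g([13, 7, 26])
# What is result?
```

13 + 7 + 26 + 0 = 46

Answer: 46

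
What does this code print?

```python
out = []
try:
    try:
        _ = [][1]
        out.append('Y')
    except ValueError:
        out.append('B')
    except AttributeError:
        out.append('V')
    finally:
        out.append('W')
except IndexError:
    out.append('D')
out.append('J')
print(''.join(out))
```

Execution trace: 'W' (finally) → 'D' (outer except IndexError) → 'J' (after the try/except). Output: WDJ

Answer: WDJ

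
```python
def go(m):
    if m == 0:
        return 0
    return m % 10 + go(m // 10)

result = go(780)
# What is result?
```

Sum of digits of 780: 0 + 8 + 7 = 15

Answer: 15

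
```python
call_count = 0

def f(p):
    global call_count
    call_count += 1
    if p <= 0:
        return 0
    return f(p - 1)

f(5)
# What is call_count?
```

Linear recursion stepping by 1: 6 calls from p=5 down to ≤0.

Answer: 6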